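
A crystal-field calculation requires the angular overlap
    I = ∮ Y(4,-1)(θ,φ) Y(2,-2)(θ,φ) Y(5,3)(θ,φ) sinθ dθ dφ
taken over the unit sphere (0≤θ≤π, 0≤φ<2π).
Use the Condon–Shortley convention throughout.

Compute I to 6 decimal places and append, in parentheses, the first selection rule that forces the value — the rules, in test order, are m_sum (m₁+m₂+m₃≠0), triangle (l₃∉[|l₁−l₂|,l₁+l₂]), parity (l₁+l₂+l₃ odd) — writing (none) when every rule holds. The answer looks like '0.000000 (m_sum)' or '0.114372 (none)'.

0.000000 (parity)

Σlᵢ=11 odd — θ-integrand is odd under cosθ→−cosθ; I=0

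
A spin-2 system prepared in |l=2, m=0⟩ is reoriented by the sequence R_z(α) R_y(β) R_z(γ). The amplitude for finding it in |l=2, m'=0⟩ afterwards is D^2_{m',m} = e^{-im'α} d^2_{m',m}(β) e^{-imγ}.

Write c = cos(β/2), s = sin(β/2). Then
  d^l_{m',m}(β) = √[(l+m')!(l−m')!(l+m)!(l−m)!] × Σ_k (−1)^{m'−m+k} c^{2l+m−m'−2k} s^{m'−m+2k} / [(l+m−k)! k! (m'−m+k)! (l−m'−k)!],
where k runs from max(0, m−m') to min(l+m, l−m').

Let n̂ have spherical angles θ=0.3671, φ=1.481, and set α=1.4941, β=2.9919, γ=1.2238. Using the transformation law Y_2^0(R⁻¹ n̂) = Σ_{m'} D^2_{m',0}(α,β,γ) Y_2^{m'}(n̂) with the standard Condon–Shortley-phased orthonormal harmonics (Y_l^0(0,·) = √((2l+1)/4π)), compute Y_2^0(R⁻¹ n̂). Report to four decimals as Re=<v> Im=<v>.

Need the full column D^2_{m',0} for m'=−2..2 at α=1.4941, β=2.9919, γ=1.2238.
cos(β/2)=0.074776, sin(β/2)=0.997200
d^2_{-2,0}: single k=2 term ⇒ +0.013620;  D = -0.013460+0.002081i
d^2_{-1,0}: k∈[1..2] ⇒ +0.001021 -0.181630 = -0.180609;  D = -0.013838-0.180078i
d^2_{0,0}: k∈[0..2] ⇒ +0.000031 -0.022241 +0.988848 = +0.966638;  D = +0.966638+0.000000i
d^2_{1,0}: k∈[0..1] ⇒ -0.001021 +0.181630 = +0.180609;  D = +0.013838-0.180078i
d^2_{2,0}: single k=0 term ⇒ +0.013620;  D = -0.013460-0.002081i
Y_2^{m'}(θ=0.3671,φ=1.481) and Σ D·Y over m':
  (-0.0135+0.0021i)·(-0.0490-0.0089i)  (-0.0138-0.1801i)·(+0.0232-0.2578i)  (+0.9666+0.0000i)·(+0.5089+0.0000i)  (+0.0138-0.1801i)·(-0.0232-0.2578i)  (-0.0135-0.0021i)·(-0.0490+0.0089i)
Y_2^0(R⁻¹ n̂) = +0.399802+0.000000i

Re=0.3998 Im=0.0000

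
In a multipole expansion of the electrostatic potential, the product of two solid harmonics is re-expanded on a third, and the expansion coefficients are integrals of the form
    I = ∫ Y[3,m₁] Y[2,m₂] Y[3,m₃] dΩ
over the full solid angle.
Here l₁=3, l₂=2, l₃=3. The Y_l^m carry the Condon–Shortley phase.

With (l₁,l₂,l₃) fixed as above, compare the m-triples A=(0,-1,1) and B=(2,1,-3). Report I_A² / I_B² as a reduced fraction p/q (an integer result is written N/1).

l's match ⇒ only the (l;m) 3-j factors differ between A and B.
A: triangle coeff Δ(3,2,3) = 1/3780; Σ_t [0,1]: t=0:+1/12 t=1:−1/8 = -1/24; (3j)²=1/210 [(3 2 3; 0 -1 1)], sign=-1
B: triangle coeff Δ(3,2,3) = 1/3780; Σ_t [1,1]: t=1:−1/48 = -1/48; (3j)²=5/84 [(3 2 3; 2 1 -3)], sign=-1
I_A²/I_B² = (1/210)/(5/84) = 2/25

2/25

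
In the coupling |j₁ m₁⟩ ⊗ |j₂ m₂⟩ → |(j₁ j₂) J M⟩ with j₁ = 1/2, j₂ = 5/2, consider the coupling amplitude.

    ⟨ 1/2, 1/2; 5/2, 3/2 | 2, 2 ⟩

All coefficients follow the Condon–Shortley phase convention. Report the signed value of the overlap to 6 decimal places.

√[5·1!0!4!/6! · 1!0!4!1!4!0!] = √(96)
  +(−1)^0/∏(0,1,0,4,0,0)! = 1/24  (running 1/24)
⟨..|..⟩ = √(96)·(1/24) = +0.408248

+√(1/6) ≈ +0.408248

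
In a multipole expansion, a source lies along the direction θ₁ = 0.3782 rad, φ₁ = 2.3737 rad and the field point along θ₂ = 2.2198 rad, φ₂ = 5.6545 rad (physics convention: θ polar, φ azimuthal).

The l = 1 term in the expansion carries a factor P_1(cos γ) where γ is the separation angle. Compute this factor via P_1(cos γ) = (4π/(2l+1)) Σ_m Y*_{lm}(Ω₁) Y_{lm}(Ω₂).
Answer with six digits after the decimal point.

-0.853010

Addition theorem: P_1(cos γ) = (4π/3) Σ_m Y*_{lm}(Ω₁) Y_{lm}(Ω₂), m = −1…1:
  m=-1: Y*=-0.09177 + 0.08861j  Y=0.22262 + 0.16187j  product -0.03477 + 0.00487j
  m=+0: Y*=0.45407 + 0.00000j  Y=-0.29531 + 0.00000j  product -0.13409 + 0.00000j
  m=+1: Y*=0.09177 + 0.08861j  Y=-0.22262 + 0.16187j  product -0.03477 - 0.00487j
Accumulated sum -0.20364 + 0.00000j; after 4π/(2l+1) scaling, -0.85301 + 0.00000j ⇒ P_1 = -0.853010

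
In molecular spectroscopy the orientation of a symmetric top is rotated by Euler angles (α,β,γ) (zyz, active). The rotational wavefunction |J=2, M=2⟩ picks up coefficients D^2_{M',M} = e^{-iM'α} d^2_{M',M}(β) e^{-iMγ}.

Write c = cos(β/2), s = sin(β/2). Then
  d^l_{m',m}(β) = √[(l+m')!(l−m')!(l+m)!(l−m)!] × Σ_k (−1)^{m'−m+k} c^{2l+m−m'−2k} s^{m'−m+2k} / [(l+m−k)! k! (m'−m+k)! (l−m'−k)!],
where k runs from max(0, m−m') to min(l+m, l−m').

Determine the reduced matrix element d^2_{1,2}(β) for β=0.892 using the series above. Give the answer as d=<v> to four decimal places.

d=0.6335

d^2_{1,2}(β=0.8920) via the finite sum:
With c≡cos(β/2)=0.902180 and s≡sin(β/2)=0.431360, N=[6·1·24·1]^{1/2}=12.000000
Admissible k: 1..1 (factorial args all ≥0)
  k=1: (−1)^0·12.0000/(6)·0.9022^3·0.4314^1 = +0.633504
d^2_{1,2}(0.8920) = +0.633504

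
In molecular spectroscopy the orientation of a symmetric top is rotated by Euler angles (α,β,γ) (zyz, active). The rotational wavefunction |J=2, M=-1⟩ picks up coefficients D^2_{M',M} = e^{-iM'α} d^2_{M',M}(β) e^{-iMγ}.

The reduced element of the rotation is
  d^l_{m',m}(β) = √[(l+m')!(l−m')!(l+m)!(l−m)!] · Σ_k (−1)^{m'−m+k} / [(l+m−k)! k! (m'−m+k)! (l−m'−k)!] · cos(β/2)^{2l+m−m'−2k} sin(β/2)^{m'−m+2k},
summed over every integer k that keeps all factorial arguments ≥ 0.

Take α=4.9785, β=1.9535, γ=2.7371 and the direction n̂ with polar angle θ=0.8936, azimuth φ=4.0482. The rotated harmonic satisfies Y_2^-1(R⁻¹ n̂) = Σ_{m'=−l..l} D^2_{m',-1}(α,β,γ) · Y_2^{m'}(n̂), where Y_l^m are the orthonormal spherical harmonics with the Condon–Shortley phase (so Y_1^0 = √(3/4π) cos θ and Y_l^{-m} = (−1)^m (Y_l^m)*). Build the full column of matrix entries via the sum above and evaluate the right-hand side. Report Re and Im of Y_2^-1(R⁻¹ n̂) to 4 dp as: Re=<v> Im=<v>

Need the full column D^2_{m',-1} for m'=−2..2 at α=4.9785, β=1.9535, γ=2.7371.
cos(β/2)=0.559719, sin(β/2)=0.828683
d^2_{-2,-1}: single k=1 term ⇒ +0.290621;  D = +0.288254+0.037020i
d^2_{-1,-1}: k∈[0..1] ⇒ +0.098148 -0.645413 = -0.547265;  D = -0.075490-0.542033i
d^2_{0,-1}: k∈[0..1] ⇒ -0.355937 +0.780208 = +0.424270;  D = -0.390033+0.166973i
d^2_{1,-1}: k∈[0..1] ⇒ +0.645413 -0.471577 = +0.173835;  D = -0.108031-0.136191i
d^2_{2,-1}: single k=0 term ⇒ -0.637037;  D = -0.377405+0.513207i
Y_2^{m'}(θ=0.8936,φ=4.0482) and Σ D·Y over m':
  (+0.2883+0.0370i)·(-0.0563-0.2277i)  (-0.0755-0.5420i)·(-0.2326+0.2971i)  (-0.3900+0.1670i)·(+0.0561+0.0000i)  (-0.1080-0.1362i)·(+0.2326+0.2971i)  (-0.3774+0.5132i)·(-0.0563+0.2277i)
Y_2^-1(R⁻¹ n̂) = +0.068592-0.133357i

Re=0.0686 Im=-0.1334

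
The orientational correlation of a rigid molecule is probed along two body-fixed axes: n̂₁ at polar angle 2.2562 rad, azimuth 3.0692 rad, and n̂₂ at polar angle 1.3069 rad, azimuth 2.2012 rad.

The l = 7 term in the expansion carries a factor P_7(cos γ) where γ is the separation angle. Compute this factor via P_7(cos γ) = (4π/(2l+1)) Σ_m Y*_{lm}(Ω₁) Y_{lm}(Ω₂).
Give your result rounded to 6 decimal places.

Addition theorem: P_7(cos γ) = (4π/15) Σ_m Y*_{lm}(Ω₁) Y_{lm}(Ω₂), m = −7…7:
  m=-7: Y*=-0.07286 + 0.04045j  Y=-0.37335 - 0.11531j  product 0.03187 - 0.00670j
  m=-6: Y*=-0.23128 + 0.10729j  Y=0.31666 - 0.23618j  product -0.04790 + 0.08860j
  m=-5: Y*=-0.40161 + 0.15207j  Y=-0.00037 - 0.03553j  product 0.00555 + 0.01421j
  m=-4: Y*=-0.35319 + 0.10523j  Y=0.28626 + 0.20436j  product -0.12261 - 0.04205j
  m=-3: Y*=0.02443 - 0.00539j  Y=-0.07828 + 0.02598j  product -0.00177 + 0.00106j
  m=-2: Y*=0.35928 - 0.05238j  Y=-0.09488 + 0.29621j  product -0.01857 + 0.11139j
  m=-1: Y*=0.13715 - 0.00995j  Y=-0.07375 - 0.10106j  product -0.01112 - 0.01313j
  m=+0: Y*=-0.32648 + 0.00000j  Y=-0.29639 + 0.00000j  product 0.09677 + 0.00000j
  m=+1: Y*=-0.13715 - 0.00995j  Y=0.07375 - 0.10106j  product -0.01112 + 0.01313j
  m=+2: Y*=0.35928 + 0.05238j  Y=-0.09488 - 0.29621j  product -0.01857 - 0.11139j
  m=+3: Y*=-0.02443 - 0.00539j  Y=0.07828 + 0.02598j  product -0.00177 - 0.00106j
  m=+4: Y*=-0.35319 - 0.10523j  Y=0.28626 - 0.20436j  product -0.12261 + 0.04205j
  m=+5: Y*=0.40161 + 0.15207j  Y=0.00037 - 0.03553j  product 0.00555 - 0.01421j
  m=+6: Y*=-0.23128 - 0.10729j  Y=0.31666 + 0.23618j  product -0.04790 - 0.08860j
  m=+7: Y*=0.07286 + 0.04045j  Y=0.37335 - 0.11531j  product 0.03187 + 0.00670j
Total Σ_m = -0.23234 - 0.00000j. Multiply by 0.837758: -0.19464 - 0.00000j. P_7(cos γ) = -0.194643

-0.194643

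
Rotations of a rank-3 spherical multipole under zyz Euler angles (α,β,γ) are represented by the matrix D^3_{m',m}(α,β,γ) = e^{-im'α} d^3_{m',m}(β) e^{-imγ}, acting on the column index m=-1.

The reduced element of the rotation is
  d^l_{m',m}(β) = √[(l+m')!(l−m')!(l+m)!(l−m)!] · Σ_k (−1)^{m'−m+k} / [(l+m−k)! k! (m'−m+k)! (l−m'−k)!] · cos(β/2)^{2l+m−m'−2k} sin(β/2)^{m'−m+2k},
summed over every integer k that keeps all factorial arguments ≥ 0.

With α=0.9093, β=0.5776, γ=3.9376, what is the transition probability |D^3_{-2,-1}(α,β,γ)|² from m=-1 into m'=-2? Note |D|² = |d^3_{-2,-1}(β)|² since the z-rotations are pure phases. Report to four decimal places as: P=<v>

P=0.3603

First d^3_{-2,-1}(β=0.5776), then the phase factors e^{-i(-2)α} and e^{-i(-1)γ}:
c=cos(0.577600/2)=0.958586, s=sin(0.577600/2)=0.284802; N=√[1·120·2·24]=75.894664
k∈{1,2} keeps every argument non-negative
  k=1: (−1)^0·75.8947/(24)·0.9586^5·0.2848^1 = +0.728953
  k=2: (−1)^1·75.8947/(12)·0.9586^3·0.2848^3 = -0.128693
d^3_{-2,-1}(0.5776) = +0.728953 -0.128693 = +0.600260
|D^3_{-2,-1}|² = |d^3_{-2,-1}(β)|² = (+0.600260)² = 0.360312 (the z-rotation phases have unit modulus)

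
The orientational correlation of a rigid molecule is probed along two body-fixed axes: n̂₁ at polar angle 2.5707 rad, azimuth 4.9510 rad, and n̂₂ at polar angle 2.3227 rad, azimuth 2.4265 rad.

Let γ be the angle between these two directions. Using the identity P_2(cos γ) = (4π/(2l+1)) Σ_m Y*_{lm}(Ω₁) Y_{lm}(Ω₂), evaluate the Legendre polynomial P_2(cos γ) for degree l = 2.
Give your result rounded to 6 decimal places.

-0.404124

Expand P_2 via completeness: Σ_{m} conj(Y_{2,m}) at Ω₁ times Y_{2,m} at Ω₂ —
  [-2]  conj(Y_{2,-2})(Ω₁) = -0.10020 - 0.05181j ; Y_{2,-2}(Ω₂) = 0.02888 + 0.20403j ; Δ = 0.00768 - 0.02194j
  [-1]  conj(Y_{2,-1})(Ω₁) = -0.08302 + 0.34132j ; Y_{2,-1}(Ω₂) = 0.29100 + 0.25271j ; Δ = -0.11041 + 0.07834j
  [+0]  conj(Y_{2,0})(Ω₁) = 0.35449 + 0.00000j ; Y_{2,0}(Ω₂) = 0.12603 + 0.00000j ; Δ = 0.04468 + 0.00000j
  [+1]  conj(Y_{2,1})(Ω₁) = 0.08302 + 0.34132j ; Y_{2,1}(Ω₂) = -0.29100 + 0.25271j ; Δ = -0.11041 - 0.07834j
  [+2]  conj(Y_{2,2})(Ω₁) = -0.10020 + 0.05181j ; Y_{2,2}(Ω₂) = 0.02888 - 0.20403j ; Δ = 0.00768 + 0.02194j
Σ over m = -0.16080 + 0.00000j; ×(4π/5) → -0.40412 + 0.00000j. Real part: -0.404124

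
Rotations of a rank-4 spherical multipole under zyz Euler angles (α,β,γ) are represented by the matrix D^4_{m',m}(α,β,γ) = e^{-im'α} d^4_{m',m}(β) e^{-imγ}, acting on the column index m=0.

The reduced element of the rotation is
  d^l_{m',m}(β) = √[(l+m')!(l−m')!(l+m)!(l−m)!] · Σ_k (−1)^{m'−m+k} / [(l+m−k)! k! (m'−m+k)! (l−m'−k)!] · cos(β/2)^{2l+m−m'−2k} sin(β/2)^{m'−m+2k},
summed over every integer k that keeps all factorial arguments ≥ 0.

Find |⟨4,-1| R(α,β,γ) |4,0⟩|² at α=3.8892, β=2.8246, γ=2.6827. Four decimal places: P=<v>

P=0.3021

D^4_{-1,0}(3.8892,2.8246,2.6827) = e^{-i·-1·3.8892}·d^4_{-1,0}(2.8246)·e^{-i·0·2.6827}. Compute d first:
c=cos(2.824600/2)=0.157834, s=sin(2.824600/2)=0.987466; N=√[6·120·24·24]=643.987578
The bounds max(0,m−m')=1 and min(l+m,l−m')=4 give 4 terms
  k=1: (−1)^0·643.9876/(144)·0.1578^7·0.9875^1 = +0.000011
  k=2: (−1)^1·643.9876/(24)·0.1578^5·0.9875^3 = -0.002531
  k=3: (−1)^2·643.9876/(24)·0.1578^3·0.9875^5 = +0.099055
  k=4: (−1)^3·643.9876/(144)·0.1578^1·0.9875^7 = -0.646202
d^4_{-1,0}(2.8246) = +0.000011 -0.002531 +0.099055 -0.646202 = -0.549668
|D^4_{-1,0}|² = |d^4_{-1,0}(β)|² = (-0.549668)² = 0.302135 (the z-rotation phases have unit modulus)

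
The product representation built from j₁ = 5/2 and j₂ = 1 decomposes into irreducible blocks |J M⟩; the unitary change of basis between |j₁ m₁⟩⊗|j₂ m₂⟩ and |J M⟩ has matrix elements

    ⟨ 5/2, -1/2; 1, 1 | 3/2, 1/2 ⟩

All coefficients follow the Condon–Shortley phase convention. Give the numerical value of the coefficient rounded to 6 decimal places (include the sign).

j₁+j₂−J=2  J+j₁−j₂=3  J−j₁+j₂=0  j₁+j₂+J+1=6
(j₁±m₁, j₂±m₂, J±M) = (2,3,2,0,2,1)
P² = 16/5
sum k=2..2:
  [2] +1/4 = 1/4
S = 1/4
C² = P²·S² = 1/5 ; C = +0.447214

+0.447214  (= +√(1/5))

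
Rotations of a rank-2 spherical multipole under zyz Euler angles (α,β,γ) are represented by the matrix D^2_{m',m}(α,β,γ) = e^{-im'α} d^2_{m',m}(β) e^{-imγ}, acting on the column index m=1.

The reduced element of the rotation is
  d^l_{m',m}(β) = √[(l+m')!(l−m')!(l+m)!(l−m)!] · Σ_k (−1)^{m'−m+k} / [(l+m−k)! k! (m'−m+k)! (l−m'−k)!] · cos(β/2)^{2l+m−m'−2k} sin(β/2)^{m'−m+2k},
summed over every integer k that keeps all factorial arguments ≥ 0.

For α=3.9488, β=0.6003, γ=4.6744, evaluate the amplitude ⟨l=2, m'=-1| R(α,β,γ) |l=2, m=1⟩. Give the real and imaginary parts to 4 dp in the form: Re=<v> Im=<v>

Re=0.1733 Im=-0.1537

First d^2_{-1,1}(β=0.6003), then the phase factors e^{-i(-1)α} and e^{-i(1)γ}:
With c≡cos(β/2)=0.955292 and s≡sin(β/2)=0.295664, N=[1·6·6·1]^{1/2}=6.000000
k∈{2,3} keeps every argument non-negative
  k=2: (−1)^0·6.0000/(2)·0.9553^2·0.2957^2 = +0.239326
  k=3: (−1)^1·6.0000/(6)·0.9553^0·0.2957^4 = -0.007642
d^2_{-1,1}(0.6003) = +0.239326 -0.007642 = +0.231684
D = (-0.691518-0.722359i)·(+0.231684)·(-0.037980+0.999279i) = +0.173323-0.153742i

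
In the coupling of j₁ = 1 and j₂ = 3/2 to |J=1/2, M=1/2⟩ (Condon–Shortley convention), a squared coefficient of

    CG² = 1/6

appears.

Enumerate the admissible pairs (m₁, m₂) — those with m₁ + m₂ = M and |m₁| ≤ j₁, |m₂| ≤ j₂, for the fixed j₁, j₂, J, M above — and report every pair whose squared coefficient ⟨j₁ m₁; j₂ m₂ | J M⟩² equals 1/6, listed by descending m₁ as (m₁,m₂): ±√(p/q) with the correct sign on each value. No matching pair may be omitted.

Admissible pairs with m₁+m₂ = M = 1/2: (-1,3/2), (0,1/2), (1,-1/2)
  (m₁,m₂)=(1,-1/2): CG² = 1/6, CG = +√(1/6)   ← matches the target
  (m₁,m₂)=(0,1/2): CG² = 1/3, CG = −√(1/3)
  (m₁,m₂)=(-1,3/2): CG² = 1/2, CG = +√(1/2)
Pairs with CG² = 1/6: (1,-1/2): +√(1/6)

(1,-1/2): +√(1/6)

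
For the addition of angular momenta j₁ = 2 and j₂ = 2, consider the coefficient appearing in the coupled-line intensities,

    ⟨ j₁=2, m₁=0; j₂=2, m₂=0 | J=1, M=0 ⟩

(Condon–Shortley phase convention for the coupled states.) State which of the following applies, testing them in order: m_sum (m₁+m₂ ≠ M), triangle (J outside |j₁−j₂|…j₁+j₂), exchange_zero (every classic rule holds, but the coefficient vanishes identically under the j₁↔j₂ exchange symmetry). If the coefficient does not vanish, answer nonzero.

exchange_zero

m-sum: m₁+m₂ = 0+0 = 0, M = 0  ✓
triangle: |j₁−j₂| = 0 ≤ J = 1 ≤ j₁+j₂ = 4  ✓
exchange: j₁=j₂ and m₁=m₂, and (−1)^(j₁+j₂−J) = (−1)^3 = −1 forces ⟨j₁m₁;j₂m₂|JM⟩ = −⟨j₂m₂;j₁m₁|JM⟩ = −⟨j₁m₁;j₂m₂|JM⟩ ⇒ the coefficient vanishes identically
Racah sum check: Σ_k collapses to 0 ⇒ CG = 0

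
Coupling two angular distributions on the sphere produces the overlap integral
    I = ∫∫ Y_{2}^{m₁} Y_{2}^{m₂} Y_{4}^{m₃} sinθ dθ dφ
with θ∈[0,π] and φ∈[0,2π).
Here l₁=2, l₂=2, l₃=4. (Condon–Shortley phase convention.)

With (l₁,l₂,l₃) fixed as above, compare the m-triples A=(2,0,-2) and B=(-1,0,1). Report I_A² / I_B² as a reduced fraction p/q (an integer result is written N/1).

1/2

Same 2,2,4: normalisation and zero-m 3j drop out of the ratio.
A: Δ: 0! 4! 4! / 9! → 1/630; sum: t=0:+1/96 = 1/96; 3j²(2 2 4; 2 0 -2) = Δ·Π!·Σ² = 1/42  (sign +1)
B: Δ: 0! 4! 4! / 9! → 1/630; sum: t=0:+1/24 = 1/24; 3j²(2 2 4; -1 0 1) = Δ·Π!·Σ² = 1/21  (sign -1)
I_A²/I_B² = (1/42)/(1/21) = 1/2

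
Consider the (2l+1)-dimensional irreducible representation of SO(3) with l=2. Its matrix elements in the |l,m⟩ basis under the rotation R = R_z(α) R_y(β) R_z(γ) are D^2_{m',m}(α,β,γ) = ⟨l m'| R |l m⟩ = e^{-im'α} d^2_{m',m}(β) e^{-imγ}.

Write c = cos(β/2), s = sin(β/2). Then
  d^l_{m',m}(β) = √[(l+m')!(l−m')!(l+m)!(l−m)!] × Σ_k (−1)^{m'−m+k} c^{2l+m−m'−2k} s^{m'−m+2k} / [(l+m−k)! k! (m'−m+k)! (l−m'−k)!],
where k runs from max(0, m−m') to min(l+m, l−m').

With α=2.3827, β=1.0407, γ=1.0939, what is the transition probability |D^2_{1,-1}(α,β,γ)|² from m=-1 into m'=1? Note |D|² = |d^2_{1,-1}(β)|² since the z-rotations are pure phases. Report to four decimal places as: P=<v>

P=0.2472

D^2_{1,-1}(2.3827,1.0407,1.0939) = e^{-i·1·2.3827}·d^2_{1,-1}(1.0407)·e^{-i·-1·1.0939}. Compute d first:
With c≡cos(β/2)=0.867645 and s≡sin(β/2)=0.497184, N=[6·1·1·6]^{1/2}=6.000000
k∈{0,1} keeps every argument non-negative
  k=0: (−1)^2·6.0000/(2)·0.8676^2·0.4972^2 = +0.558264
  k=1: (−1)^3·6.0000/(6)·0.8676^0·0.4972^4 = -0.061104
d^2_{1,-1}(1.0407) = +0.558264 -0.061104 = +0.497160
|D^2_{1,-1}|² = |d^2_{1,-1}(β)|² = (+0.497160)² = 0.247168 (the z-rotation phases have unit modulus)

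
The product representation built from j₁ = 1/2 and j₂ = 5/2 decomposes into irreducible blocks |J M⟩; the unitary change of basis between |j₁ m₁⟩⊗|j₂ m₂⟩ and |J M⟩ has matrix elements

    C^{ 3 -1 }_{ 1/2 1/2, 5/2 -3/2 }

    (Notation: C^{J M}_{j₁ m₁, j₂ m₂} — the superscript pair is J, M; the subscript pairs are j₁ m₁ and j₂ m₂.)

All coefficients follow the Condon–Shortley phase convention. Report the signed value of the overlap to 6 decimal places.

+0.577350

j₁+j₂−J=0  J+j₁−j₂=1  J−j₁+j₂=5  j₁+j₂+J+1=7
(j₁±m₁, j₂±m₂, J±M) = (1,0,1,4,2,4)
P² = 192
sum k=0..0:
  [0] +1/24 = 1/24
S = 1/24
C² = P²·S² = 1/3 ; C = +0.577350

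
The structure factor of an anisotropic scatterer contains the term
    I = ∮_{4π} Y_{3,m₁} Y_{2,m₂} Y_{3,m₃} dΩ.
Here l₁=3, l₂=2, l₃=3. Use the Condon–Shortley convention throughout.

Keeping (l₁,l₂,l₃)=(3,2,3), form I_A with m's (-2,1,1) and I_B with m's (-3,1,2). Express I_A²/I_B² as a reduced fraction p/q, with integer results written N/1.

Shared (l₁,l₂,l₃)=(3,2,3): N and (l;000)² cancel in I_A²/I_B².
A: Δ = 2!·4!·2!/9! = 1/3780; Racah Σ t=1..2: t=1:−1/48 t=2:+1/12 = 1/16; ⇒ 3j(3 2 3; -2 1 1)² = 1/28, sgn +1
B: Δ = 2!·4!·2!/9! = 1/3780; Racah Σ t=2..2: t=2:+1/48 = 1/48; ⇒ 3j(3 2 3; -3 1 2)² = 5/84, sgn -1
I_A²/I_B² = (1/28)/(5/84) = 3/5

3/5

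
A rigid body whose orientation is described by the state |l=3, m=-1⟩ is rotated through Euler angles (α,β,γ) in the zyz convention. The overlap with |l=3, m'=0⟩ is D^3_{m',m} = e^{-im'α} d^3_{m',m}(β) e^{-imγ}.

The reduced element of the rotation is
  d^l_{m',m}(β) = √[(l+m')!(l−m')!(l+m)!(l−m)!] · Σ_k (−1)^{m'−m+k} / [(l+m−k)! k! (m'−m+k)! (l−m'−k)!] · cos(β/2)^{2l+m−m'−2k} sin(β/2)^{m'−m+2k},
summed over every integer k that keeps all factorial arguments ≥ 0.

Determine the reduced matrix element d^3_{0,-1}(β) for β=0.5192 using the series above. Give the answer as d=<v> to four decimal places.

d^3_{0,-1}(β=0.5192) via the finite sum:
With c≡cos(β/2)=0.966493 and s≡sin(β/2)=0.256694, N=[6·6·2·24]^{1/2}=41.569219
k: max(0,(-1)−(0))=0 … min(3+(-1),3−(0))=2
  k=0: (−1)^1·41.5692/(12)·0.9665^5·0.2567^1 = -0.749893
  k=1: (−1)^2·41.5692/(4)·0.9665^3·0.2567^3 = +0.158692
  k=2: (−1)^3·41.5692/(12)·0.9665^1·0.2567^5 = -0.003731
d^3_{0,-1}(0.5192) = -0.749893 +0.158692 -0.003731 = -0.594932

d=-0.5949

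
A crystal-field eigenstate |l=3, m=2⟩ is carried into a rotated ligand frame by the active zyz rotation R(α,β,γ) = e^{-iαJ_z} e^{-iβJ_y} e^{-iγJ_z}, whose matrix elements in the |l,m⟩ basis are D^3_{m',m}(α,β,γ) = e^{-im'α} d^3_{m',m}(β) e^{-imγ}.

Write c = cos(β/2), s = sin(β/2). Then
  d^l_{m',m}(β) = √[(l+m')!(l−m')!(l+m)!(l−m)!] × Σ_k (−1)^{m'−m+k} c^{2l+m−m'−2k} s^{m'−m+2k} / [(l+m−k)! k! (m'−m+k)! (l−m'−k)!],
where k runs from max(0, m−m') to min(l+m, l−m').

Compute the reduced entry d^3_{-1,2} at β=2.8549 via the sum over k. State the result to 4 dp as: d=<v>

d=-0.4112

d^3_{-1,2}(β=2.8549) via the finite sum:
With c≡cos(β/2)=0.142856 and s≡sin(β/2)=0.989743, N=[2·24·120·1]^{1/2}=75.894664
k∈{3,4} keeps every argument non-negative
  k=3: (−1)^0·75.8947/(12)·0.1429^3·0.9897^3 = +0.017877
  k=4: (−1)^1·75.8947/(24)·0.1429^1·0.9897^5 = -0.429054
d^3_{-1,2}(2.8549) = +0.017877 -0.429054 = -0.411177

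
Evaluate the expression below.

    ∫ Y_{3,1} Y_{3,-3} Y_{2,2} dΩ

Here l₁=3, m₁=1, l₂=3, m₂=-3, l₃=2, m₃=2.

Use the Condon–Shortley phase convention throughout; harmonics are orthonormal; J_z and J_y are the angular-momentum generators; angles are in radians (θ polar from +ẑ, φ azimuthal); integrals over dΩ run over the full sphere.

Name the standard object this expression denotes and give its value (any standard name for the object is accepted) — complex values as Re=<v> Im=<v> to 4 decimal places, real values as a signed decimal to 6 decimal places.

This is a Gaunt coefficient — the integral of a triple product of spherical harmonics over the sphere.
Rules hold: Σm=0, L=8 even, 0≤2≤6.
N = 7·7·5 = 245
Δ = 4!·2!·2!/9! = 1/3780
Racah Σ t=1..3: t=1:−1/24 t=2:+1/4 t=3:−1/24 = 1/6
⇒ 3j(3 3 2; 0 0 0)² = 4/105, sgn +1
Racah Σ t=0..0: t=0:+1/96 = 1/96
⇒ 3j(3 3 2; 1 -3 2)² = 1/42, sgn +1
4πI² = N·(3j₀)²·(3jₘ)² = 2/9
I = +1·√(0.222222/4π) = 0.13298076

Gaunt coefficient, +0.132981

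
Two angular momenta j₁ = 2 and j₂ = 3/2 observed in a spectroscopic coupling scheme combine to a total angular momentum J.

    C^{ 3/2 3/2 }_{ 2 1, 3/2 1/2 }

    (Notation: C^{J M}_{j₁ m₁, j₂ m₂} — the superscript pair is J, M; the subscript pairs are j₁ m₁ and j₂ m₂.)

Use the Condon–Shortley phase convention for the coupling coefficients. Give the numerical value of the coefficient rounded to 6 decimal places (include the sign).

−√(2/5) = -0.632456

j₁+j₂−J=2  J+j₁−j₂=2  J−j₁+j₂=1  j₁+j₂+J+1=6
(j₁±m₁, j₂±m₂, J±M) = (3,1,2,1,3,0)
P² = 8/5
sum k=1..1:
  [1] −1/2 = -1/2
S = -1/2
C² = P²·S² = 2/5 ; C = -0.632456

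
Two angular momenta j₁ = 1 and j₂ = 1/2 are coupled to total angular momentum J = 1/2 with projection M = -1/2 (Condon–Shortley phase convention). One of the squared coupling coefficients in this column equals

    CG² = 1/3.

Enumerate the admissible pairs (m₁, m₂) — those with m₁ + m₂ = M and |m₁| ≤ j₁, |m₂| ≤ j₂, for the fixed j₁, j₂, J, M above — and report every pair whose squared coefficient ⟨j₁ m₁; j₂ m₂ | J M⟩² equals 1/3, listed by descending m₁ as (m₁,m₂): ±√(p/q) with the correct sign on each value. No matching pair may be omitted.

(0,-1/2): +√(1/3)

Admissible pairs with m₁+m₂ = M = -1/2: (-1,1/2), (0,-1/2)
  (m₁,m₂)=(0,-1/2): CG² = 1/3, CG = +√(1/3)   ← matches the target
  (m₁,m₂)=(-1,1/2): CG² = 2/3, CG = −√(2/3)
Pairs with CG² = 1/3: (0,-1/2): +√(1/3)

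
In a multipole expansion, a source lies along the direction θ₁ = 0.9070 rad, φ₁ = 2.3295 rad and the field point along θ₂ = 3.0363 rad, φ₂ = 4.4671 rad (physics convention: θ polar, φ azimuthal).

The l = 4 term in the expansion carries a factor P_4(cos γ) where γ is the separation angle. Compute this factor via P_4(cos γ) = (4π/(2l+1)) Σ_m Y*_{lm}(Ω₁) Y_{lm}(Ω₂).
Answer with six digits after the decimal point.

-0.428525

Summing Y*_{l m}(θ₁,φ₁)·Y_{l m}(θ₂,φ₂) over m ∈ [−4, 4]; prefactor 4π/(2·4+1) = 1.396263:
  m=-4: (-0.169363+0.018153i) × (+0.000030+0.000045i) = -0.000006-0.000007i  (running Σ = -0.000006-0.000007i)
  m=-3: (+0.286934+0.244299i) × (-0.000970+0.001071i) = -0.000540+0.000070i  (running Σ = -0.000546+0.000063i)
  m=-2: (-0.018353-0.343436i) × (-0.019303-0.010311i) = -0.003187+0.006819i  (running Σ = -0.003733+0.006882i)
  m=-1: (+0.054152-0.057123i) × (+0.047100-0.188152i) = -0.008197-0.012879i  (running Σ = -0.011930-0.005997i)
  m=0: (-0.353812-0.000000i) × (+0.799997+0.000000i) = -0.283048-0.000000i  (running Σ = -0.294978-0.005997i)
  m=1: (-0.054152-0.057123i) × (-0.047100-0.188152i) = -0.008197+0.012879i  (running Σ = -0.303176+0.006882i)
  m=2: (-0.018353+0.343436i) × (-0.019303+0.010311i) = -0.003187-0.006819i  (running Σ = -0.306362+0.000063i)
  m=3: (-0.286934+0.244299i) × (+0.000970+0.001071i) = -0.000540-0.000070i  (running Σ = -0.306902-0.000007i)
  m=4: (-0.169363-0.018153i) × (+0.000030-0.000045i) = -0.000006+0.000007i  (running Σ = -0.306908-0.000000i)
Accumulated sum -0.306908-0.000000i; after 4π/(2l+1) scaling, -0.428525-0.000000i ⇒ P_4 = -0.428525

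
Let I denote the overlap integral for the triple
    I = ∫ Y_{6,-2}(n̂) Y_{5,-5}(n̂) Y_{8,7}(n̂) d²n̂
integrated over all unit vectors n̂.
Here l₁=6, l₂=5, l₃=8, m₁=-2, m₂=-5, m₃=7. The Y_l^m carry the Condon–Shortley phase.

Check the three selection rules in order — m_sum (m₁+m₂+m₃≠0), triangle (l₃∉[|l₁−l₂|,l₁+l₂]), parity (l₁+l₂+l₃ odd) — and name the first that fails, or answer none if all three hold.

parity

m₁+m₂+m₃ = -2 − 5 + 7 = 0  ✓
triangle: |6−5|=1 ≤ l₃=8 ≤ 6+5=11  ✓
parity: l₁+l₂+l₃ = 19 is odd  ✗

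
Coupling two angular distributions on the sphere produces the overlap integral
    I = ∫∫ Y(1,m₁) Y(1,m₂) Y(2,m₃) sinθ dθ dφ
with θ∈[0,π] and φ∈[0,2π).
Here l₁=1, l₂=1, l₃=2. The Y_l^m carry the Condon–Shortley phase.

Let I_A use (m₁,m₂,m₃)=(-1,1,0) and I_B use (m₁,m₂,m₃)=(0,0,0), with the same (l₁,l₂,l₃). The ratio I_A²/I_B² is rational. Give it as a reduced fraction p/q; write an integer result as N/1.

1/4

l's match ⇒ only the (l;m) 3-j factors differ between A and B.
A: triangle coeff Δ(1,1,2) = 1/30; Σ_t [0,0]: t=0:+1/4 = 1/4; (3j)²=1/30 [(1 1 2; -1 1 0)], sign=+1
B: triangle coeff Δ(1,1,2) = 1/30; Σ_t [0,0]: t=0:+1/1 = 1/1; (3j)²=2/15 [(1 1 2; 0 0 0)], sign=+1
I_A²/I_B² = (1/30)/(2/15) = 1/4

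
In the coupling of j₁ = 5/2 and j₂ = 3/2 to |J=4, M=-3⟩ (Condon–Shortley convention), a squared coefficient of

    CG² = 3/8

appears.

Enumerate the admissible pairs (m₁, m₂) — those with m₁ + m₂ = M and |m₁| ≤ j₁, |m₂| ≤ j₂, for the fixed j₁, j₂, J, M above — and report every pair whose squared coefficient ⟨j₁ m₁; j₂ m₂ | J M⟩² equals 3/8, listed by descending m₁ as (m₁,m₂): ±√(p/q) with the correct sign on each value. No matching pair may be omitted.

(-5/2,-1/2): +√(3/8)

Admissible pairs with m₁+m₂ = M = -3: (-5/2,-1/2), (-3/2,-3/2)
  (m₁,m₂)=(-3/2,-3/2): CG² = 5/8, CG = +√(5/8)
  (m₁,m₂)=(-5/2,-1/2): CG² = 3/8, CG = +√(3/8)   ← matches the target
Pairs with CG² = 3/8: (-5/2,-1/2): +√(3/8)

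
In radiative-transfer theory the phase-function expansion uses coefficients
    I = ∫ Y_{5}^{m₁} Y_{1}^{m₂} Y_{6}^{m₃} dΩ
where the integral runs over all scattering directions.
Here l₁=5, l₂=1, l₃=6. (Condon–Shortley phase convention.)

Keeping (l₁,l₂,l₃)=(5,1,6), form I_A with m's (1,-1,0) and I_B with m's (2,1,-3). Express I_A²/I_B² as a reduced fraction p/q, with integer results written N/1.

5/12

l's match ⇒ only the (l;m) 3-j factors differ between A and B.
A: triangle coeff Δ(5,1,6) = 1/858; Σ_t [0,0]: t=0:+1/34560 = 1/34560; (3j)²=5/286 [(5 1 6; 1 -1 0)], sign=+1
B: triangle coeff Δ(5,1,6) = 1/858; Σ_t [0,0]: t=0:+1/60480 = 1/60480; (3j)²=6/143 [(5 1 6; 2 1 -3)], sign=-1
I_A²/I_B² = (5/286)/(6/143) = 5/12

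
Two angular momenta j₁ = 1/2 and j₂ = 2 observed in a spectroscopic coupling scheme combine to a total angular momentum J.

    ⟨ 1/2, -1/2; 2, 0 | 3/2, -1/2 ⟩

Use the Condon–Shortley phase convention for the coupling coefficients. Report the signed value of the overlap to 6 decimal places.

√[4·1!0!3!/5! · 0!1!2!2!1!2!] = √(8/5)
  +(−1)^1/∏(1,0,0,1,0,2)! = -1/2  (running -1/2)
⟨..|..⟩ = √(8/5)·(-1/2) = -0.632456

-0.632456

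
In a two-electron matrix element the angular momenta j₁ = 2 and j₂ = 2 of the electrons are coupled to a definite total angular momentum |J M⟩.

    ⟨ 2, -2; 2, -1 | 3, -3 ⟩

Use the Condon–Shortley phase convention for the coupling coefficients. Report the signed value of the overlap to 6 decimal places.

j₁+j₂−J=1  J+j₁−j₂=3  J−j₁+j₂=3  j₁+j₂+J+1=8
(j₁±m₁, j₂±m₂, J±M) = (0,4,1,3,0,6)
P² = 648
sum k=1..1:
  [1] −1/36 = -1/36
S = -1/36
C² = P²·S² = 1/2 ; C = -0.707107

−√(1/2) = -0.707107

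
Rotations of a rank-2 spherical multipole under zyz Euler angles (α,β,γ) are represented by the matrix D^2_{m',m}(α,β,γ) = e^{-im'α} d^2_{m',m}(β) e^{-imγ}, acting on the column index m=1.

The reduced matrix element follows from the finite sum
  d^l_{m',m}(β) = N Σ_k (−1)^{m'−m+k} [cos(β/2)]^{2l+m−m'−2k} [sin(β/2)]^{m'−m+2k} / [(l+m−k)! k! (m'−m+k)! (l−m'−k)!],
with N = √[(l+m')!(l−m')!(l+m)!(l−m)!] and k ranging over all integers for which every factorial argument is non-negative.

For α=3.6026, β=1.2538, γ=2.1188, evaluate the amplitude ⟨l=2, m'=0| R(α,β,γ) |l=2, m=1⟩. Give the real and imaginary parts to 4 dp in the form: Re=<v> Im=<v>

Re=-0.1890 Im=-0.3096

First d^2_{0,1}(β=1.2538), then the phase factors e^{-i(0)α} and e^{-i(1)γ}:
Half-angle: c=0.809850, s=0.586637. N=√(2·2·6·1)=4.898979
The bounds max(0,m−m')=1 and min(l+m,l−m')=2 give 2 terms
  k=1: (−1)^0·4.8990/(2)·0.8098^3·0.5866^1 = +0.763236
  k=2: (−1)^1·4.8990/(2)·0.8098^1·0.5866^3 = -0.400487
d^2_{0,1}(1.2538) = +0.763236 -0.400487 = +0.362749
D = (+1.000000+0.000000i)·(+0.362749)·(-0.520984-0.853566i) = -0.188986-0.309630i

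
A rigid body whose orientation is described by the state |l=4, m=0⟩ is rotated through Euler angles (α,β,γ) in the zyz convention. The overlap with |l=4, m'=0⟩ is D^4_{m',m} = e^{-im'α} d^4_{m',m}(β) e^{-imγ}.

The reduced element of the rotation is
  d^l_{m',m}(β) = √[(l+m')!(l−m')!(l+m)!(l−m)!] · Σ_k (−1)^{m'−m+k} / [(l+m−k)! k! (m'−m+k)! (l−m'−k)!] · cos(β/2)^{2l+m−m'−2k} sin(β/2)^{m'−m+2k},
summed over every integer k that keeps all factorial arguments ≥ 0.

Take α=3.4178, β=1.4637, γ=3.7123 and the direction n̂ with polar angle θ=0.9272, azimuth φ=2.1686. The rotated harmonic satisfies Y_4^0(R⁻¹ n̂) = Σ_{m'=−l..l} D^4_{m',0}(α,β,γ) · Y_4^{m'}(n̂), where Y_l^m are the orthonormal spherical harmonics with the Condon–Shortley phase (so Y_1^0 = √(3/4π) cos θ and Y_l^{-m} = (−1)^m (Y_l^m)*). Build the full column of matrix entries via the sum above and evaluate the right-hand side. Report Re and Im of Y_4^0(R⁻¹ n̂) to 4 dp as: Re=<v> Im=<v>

Need the full column D^4_{m',0} for m'=−4..4 at α=3.4178, β=1.4637, γ=3.7123.
cos(β/2)=0.743939, sin(β/2)=0.668247
d^4_{-4,0}: single k=4 term ⇒ +0.511031;  D = +0.229600+0.456549i
d^4_{-3,0}: k∈[3..4] ⇒ +0.804569 -0.649175 = +0.155393;  D = -0.105029-0.114525i
d^4_{-2,0}: k∈[2..4] ⇒ +0.718159 -1.545214 +0.467540 = -0.359514;  D = -0.306040-0.188653i
d^4_{-1,0}: k∈[1..4] ⇒ +0.376890 -1.824590 +1.472191 -0.197976 = -0.173484;  D = +0.166908+0.047311i
d^4_{0,0}: k∈[0..4] ⇒ +0.093821 -1.211210 +2.198877 -0.788529 +0.039765 = +0.332724;  D = +0.332724+0.000000i
d^4_{1,0}: k∈[0..3] ⇒ -0.376890 +1.824590 -1.472191 +0.197976 = +0.173484;  D = -0.166908+0.047311i
d^4_{2,0}: k∈[0..2] ⇒ +0.718159 -1.545214 +0.467540 = -0.359514;  D = -0.306040+0.188653i
d^4_{3,0}: k∈[0..1] ⇒ -0.804569 +0.649175 = -0.155393;  D = +0.105029-0.114525i
d^4_{4,0}: single k=0 term ⇒ +0.511031;  D = +0.229600-0.456549i
Y_4^{m'}(θ=0.9272,φ=2.1686) and Σ D·Y over m':
  (+0.2296+0.4565i)·(-0.1325-0.1236i)  (-0.1050-0.1145i)·(+0.3750-0.0849i)  (-0.3060-0.1887i)·(-0.1193+0.3029i)  (+0.1669+0.0473i)·(+0.0613+0.0900i)  (+0.3327+0.0000i)·(-0.3453+0.0000i)  (-0.1669+0.0473i)·(-0.0613+0.0900i)  (-0.3060+0.1887i)·(-0.1193-0.3029i)  (+0.1050-0.1145i)·(-0.3750-0.0849i)  (+0.2296-0.4565i)·(-0.1325+0.1236i)
Y_4^0(R⁻¹ n̂) = +0.038080+0.000000i

Re=0.0381 Im=0.0000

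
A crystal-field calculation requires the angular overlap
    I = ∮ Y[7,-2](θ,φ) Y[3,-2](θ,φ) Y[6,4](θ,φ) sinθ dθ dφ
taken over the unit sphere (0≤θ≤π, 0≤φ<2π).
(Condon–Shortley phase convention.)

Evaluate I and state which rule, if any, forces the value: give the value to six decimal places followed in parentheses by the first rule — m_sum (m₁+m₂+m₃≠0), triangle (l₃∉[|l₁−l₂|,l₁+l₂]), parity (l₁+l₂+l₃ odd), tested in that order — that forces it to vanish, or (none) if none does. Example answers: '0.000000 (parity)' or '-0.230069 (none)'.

-0.153384 (none)

Checks pass: Σm=0; 16 even; l₃=6∈[4,10].
(2·7+1)(2·3+1)(2·6+1) = 1365
Δ: 4! 10! 2! / 17! → 1/2042040
sum: t=1:−1/207360 t=2:+1/57600 t=3:−1/207360 = 1/129600
3j²(7 3 6; 0 0 0) = Δ·Π!·Σ² = 168/12155  (sign +1)
sum: t=0:+1/8709120 t=1:−1/967680 = -1/1088640
3j²(7 3 6; -2 -2 4) = Δ·Π!·Σ² = 800/51051  (sign -1)
combine: 4πI² = 1365·168/12155·800/51051 = 134400/454597
take √, sign -1: I = -0.15338448
No selection rule forces the value: the integral is nonzero (none).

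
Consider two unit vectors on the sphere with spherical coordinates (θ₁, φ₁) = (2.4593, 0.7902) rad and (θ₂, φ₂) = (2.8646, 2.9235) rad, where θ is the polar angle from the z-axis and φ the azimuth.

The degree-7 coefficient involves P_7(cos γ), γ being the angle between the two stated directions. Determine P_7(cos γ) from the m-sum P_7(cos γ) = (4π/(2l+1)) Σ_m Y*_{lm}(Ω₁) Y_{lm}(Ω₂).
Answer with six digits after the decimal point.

0.265432

Term-by-term m-sum for l=7 (normalisation 4π/15 = 0.837758):
  m=-7: Y*=(0.014480, -0.013538)  Y=(-0.000003, -0.000057)  product (-0.000001, -0.000001)
  m=-6: Y*=(-0.002630, 0.091251)  Y=(-0.000195, -0.000727)  product (0.000067, -0.000016)
  m=-5: Y*=(-0.172402, -0.180886)  Y=(-0.002859, -0.005488)  product (-0.000500, 0.001463)
  m=-4: Y*=(0.434948, 0.008355)  Y=(-0.022916, -0.027294)  product (-0.009739, -0.012063)
  m=-3: Y*=(-0.301047, 0.292496)  Y=(-0.115520, -0.088601)  product (0.060693, -0.007116)
  m=-2: Y*=(0.000291, -0.030282)  Y=(-0.363531, -0.169452)  product (-0.005237, 0.010959)
  m=-1: Y*=(-0.269946, -0.272551)  Y=(-0.612966, -0.135844)  product (0.128443, 0.203735)
  m=+0: Y*=(0.155927, -0.000000)  Y=(-0.196351, 0.000000)  product (-0.030616, 0.000000)
  m=+1: Y*=(0.269946, -0.272551)  Y=(0.612966, -0.135844)  product (0.128443, -0.203735)
  m=+2: Y*=(0.000291, 0.030282)  Y=(-0.363531, 0.169452)  product (-0.005237, -0.010959)
  m=+3: Y*=(0.301047, 0.292496)  Y=(0.115520, -0.088601)  product (0.060693, 0.007116)
  m=+4: Y*=(0.434948, -0.008355)  Y=(-0.022916, 0.027294)  product (-0.009739, 0.012063)
  m=+5: Y*=(0.172402, -0.180886)  Y=(0.002859, -0.005488)  product (-0.000500, -0.001463)
  m=+6: Y*=(-0.002630, -0.091251)  Y=(-0.000195, 0.000727)  product (0.000067, 0.000016)
  m=+7: Y*=(-0.014480, -0.013538)  Y=(0.000003, -0.000057)  product (-0.000001, 0.000001)
Total Σ_m = (0.316836, -0.000000). Multiply by 0.837758: (0.265432, -0.000000). P_7(cos γ) = 0.265432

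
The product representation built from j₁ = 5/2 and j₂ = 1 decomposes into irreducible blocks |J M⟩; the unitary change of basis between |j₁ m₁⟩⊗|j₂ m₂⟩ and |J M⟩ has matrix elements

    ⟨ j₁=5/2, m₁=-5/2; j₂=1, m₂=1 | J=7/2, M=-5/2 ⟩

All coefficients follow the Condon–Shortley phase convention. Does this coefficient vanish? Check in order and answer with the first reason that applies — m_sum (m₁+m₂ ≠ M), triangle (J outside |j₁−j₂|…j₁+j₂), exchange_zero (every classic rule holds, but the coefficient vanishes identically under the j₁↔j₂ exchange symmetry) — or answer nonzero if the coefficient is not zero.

m-sum: m₁+m₂ = -5/2+1 = -3/2, M = -5/2  ✗ ⇒ coefficient is 0

m_sum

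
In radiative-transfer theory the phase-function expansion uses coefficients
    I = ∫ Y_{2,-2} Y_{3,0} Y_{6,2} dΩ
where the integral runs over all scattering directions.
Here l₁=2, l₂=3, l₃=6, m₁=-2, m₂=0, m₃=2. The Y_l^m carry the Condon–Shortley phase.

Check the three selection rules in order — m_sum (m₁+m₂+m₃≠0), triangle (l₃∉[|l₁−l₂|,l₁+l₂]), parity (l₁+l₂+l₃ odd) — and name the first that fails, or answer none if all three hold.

Σmᵢ = 0  ✓
l₃∈[|l₁−l₂|,l₁+l₂]=[1,5] required, l₃=6 fails  ✗
Σlᵢ = 11 ⇒ odd

triangle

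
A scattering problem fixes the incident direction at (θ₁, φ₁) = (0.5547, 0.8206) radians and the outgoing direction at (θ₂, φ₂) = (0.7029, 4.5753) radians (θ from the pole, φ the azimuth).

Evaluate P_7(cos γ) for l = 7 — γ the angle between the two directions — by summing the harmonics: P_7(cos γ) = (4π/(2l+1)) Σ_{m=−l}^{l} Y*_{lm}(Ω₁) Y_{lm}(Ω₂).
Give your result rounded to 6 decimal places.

Summing Y*_{l m}(θ₁,φ₁)·Y_{l m}(θ₂,φ₂) over m ∈ [−7, 7]; prefactor 4π/(2·7+1) = 0.837758:
  [-7]  conj(Y_{7,-7})(Ω₁) = (0.004825, -0.002886) ; Y_{7,-7}(Ω₂) = (0.019317, -0.013535) ; Δ = (0.000054, -0.000121)
  [-6]  conj(Y_{7,-6})(Ω₁) = (0.007117, -0.033196) ; Y_{7,-6}(Ω₂) = (-0.070870, -0.076339) ; Δ = (-0.003039, 0.001809)
  [-5]  conj(Y_{7,-5})(Ω₁) = (-0.071447, -0.102358) ; Y_{7,-5}(Ω₂) = (-0.172196, 0.210584) ; Δ = (0.033858, 0.002580)
  [-4]  conj(Y_{7,-4})(Ω₁) = (-0.303888, -0.043075) ; Y_{7,-4}(Ω₂) = (0.381107, 0.232798) ; Δ = (-0.105786, -0.087161)
  [-3]  conj(Y_{7,-3})(Ω₁) = (-0.376818, 0.304589) ; Y_{7,-3}(Ω₂) = (0.155768, -0.357153) ; Δ = (0.050089, 0.182027)
  [-2]  conj(Y_{7,-2})(Ω₁) = (-0.026424, 0.374706) ; Y_{7,-2}(Ω₂) = (0.027633, 0.007772) ; Δ = (-0.003642, 0.010149)
  [-1]  conj(Y_{7,-1})(Ω₁) = (-0.092877, -0.099658) ; Y_{7,-1}(Ω₂) = (0.053759, -0.389686) ; Δ = (-0.043828, 0.030835)
  [+0]  conj(Y_{7,0})(Ω₁) = (-0.427630, -0.000000) ; Y_{7,0}(Ω₂) = (-0.095900, 0.000000) ; Δ = (0.041010, 0.000000)
  [+1]  conj(Y_{7,1})(Ω₁) = (0.092877, -0.099658) ; Y_{7,1}(Ω₂) = (-0.053759, -0.389686) ; Δ = (-0.043828, -0.030835)
  [+2]  conj(Y_{7,2})(Ω₁) = (-0.026424, -0.374706) ; Y_{7,2}(Ω₂) = (0.027633, -0.007772) ; Δ = (-0.003642, -0.010149)
  [+3]  conj(Y_{7,3})(Ω₁) = (0.376818, 0.304589) ; Y_{7,3}(Ω₂) = (-0.155768, -0.357153) ; Δ = (0.050089, -0.182027)
  [+4]  conj(Y_{7,4})(Ω₁) = (-0.303888, 0.043075) ; Y_{7,4}(Ω₂) = (0.381107, -0.232798) ; Δ = (-0.105786, 0.087161)
  [+5]  conj(Y_{7,5})(Ω₁) = (0.071447, -0.102358) ; Y_{7,5}(Ω₂) = (0.172196, 0.210584) ; Δ = (0.033858, -0.002580)
  [+6]  conj(Y_{7,6})(Ω₁) = (0.007117, 0.033196) ; Y_{7,6}(Ω₂) = (-0.070870, 0.076339) ; Δ = (-0.003039, -0.001809)
  [+7]  conj(Y_{7,7})(Ω₁) = (-0.004825, -0.002886) ; Y_{7,7}(Ω₂) = (-0.019317, -0.013535) ; Δ = (0.000054, 0.000121)
Σ over m = (-0.103580, 0.000000); ×(4π/15) → (-0.086775, 0.000000). Real part: -0.086775

-0.086775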